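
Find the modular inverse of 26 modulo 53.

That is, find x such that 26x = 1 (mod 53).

Step 1: We need x such that 26 * x = 1 (mod 53).
Step 2: Using the extended Euclidean algorithm or trial:
  26 * 51 = 1326 = 25 * 53 + 1.
Step 3: Since 1326 mod 53 = 1, the inverse is x = 51.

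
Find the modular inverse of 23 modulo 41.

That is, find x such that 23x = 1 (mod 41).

Step 1: We need x such that 23 * x = 1 (mod 41).
Step 2: Using the extended Euclidean algorithm or trial:
  23 * 25 = 575 = 14 * 41 + 1.
Step 3: Since 575 mod 41 = 1, the inverse is x = 25.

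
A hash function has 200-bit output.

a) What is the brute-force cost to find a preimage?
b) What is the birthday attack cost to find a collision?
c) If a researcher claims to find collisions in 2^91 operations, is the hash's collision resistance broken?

Step 1: Preimage resistance requires brute-force of 2^200 operations.
Step 2: Collision resistance (birthday bound) = 2^(200/2) = 2^100.
Step 3: The claimed attack costs 2^91 operations.
Step 4: Since 2^91 < 2^100, the claimed attack beats the generic birthday bound, so collision resistance is broken.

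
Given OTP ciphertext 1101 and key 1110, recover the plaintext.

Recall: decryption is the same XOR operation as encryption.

Step 1: XOR ciphertext with key:
  Ciphertext: 1101
  Key:        1110
  XOR:        0011
Step 2: Plaintext = 0011 = 3 in decimal.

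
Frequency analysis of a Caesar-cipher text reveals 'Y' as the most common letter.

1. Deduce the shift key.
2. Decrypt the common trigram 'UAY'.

Step 1: In English, 'E' is the most frequent letter (12.7%).
Step 2: The most frequent ciphertext letter is 'Y' (position 24).
Step 3: Shift = (24 - 4) mod 26 = 20.
Step 4: Decrypt 'UAY' by shifting back 20:
  U -> A
  A -> G
  Y -> E
Step 5: 'UAY' decrypts to 'AGE'.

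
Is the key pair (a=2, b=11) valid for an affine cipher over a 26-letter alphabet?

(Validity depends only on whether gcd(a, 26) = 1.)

Step 1: Compute gcd(2, 26).
Step 2: gcd(2, 26) = 2.
Since gcd = 2 != 1, 2 shares a common factor with 26, so it cannot be used.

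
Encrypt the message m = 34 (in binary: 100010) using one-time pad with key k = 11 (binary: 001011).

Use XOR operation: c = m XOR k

Step 1: Write out the XOR operation bit by bit:
  Message: 100010
  Key:     001011
  XOR:     101001
Step 2: Convert to decimal: 101001 = 41.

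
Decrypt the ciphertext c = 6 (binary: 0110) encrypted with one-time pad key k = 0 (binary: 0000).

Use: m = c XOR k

Step 1: XOR ciphertext with key:
  Ciphertext: 0110
  Key:        0000
  XOR:        0110
Step 2: Plaintext = 0110 = 6 in decimal.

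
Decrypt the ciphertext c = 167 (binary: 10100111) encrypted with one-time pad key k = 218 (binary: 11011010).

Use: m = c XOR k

Step 1: XOR ciphertext with key:
  Ciphertext: 10100111
  Key:        11011010
  XOR:        01111101
Step 2: Plaintext = 01111101 = 125 in decimal.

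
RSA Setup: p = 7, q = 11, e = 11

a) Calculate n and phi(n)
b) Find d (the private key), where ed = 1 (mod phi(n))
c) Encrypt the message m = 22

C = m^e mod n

Step 1: n = 7 * 11 = 77.
Step 2: phi(n) = (7-1)(11-1) = 6 * 10 = 60.
Step 3: Find d = 11^(-1) mod 60 = 11.
  Verify: 11 * 11 = 121 = 1 (mod 60).
Step 4: C = 22^11 mod 77 = 22.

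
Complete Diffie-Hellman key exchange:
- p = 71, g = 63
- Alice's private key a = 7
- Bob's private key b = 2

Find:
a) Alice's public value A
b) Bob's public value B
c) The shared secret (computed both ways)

Step 1: A = g^a mod p = 63^7 mod 71 = 46.
Step 2: B = g^b mod p = 63^2 mod 71 = 64.
Step 3: Alice computes s = B^a mod p = 64^7 mod 71 = 57.
Step 4: Bob computes s = A^b mod p = 46^2 mod 71 = 57.
Both sides agree: shared secret = 57.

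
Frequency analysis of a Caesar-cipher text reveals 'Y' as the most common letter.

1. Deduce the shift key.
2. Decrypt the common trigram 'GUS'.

Step 1: In English, 'E' is the most frequent letter (12.7%).
Step 2: The most frequent ciphertext letter is 'Y' (position 24).
Step 3: Shift = (24 - 4) mod 26 = 20.
Step 4: Decrypt 'GUS' by shifting back 20:
  G -> M
  U -> A
  S -> Y
Step 5: 'GUS' decrypts to 'MAY'.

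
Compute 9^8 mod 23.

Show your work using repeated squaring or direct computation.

Step 1: Compute 9^8 mod 23 step by step, reducing modulo 23 at each step.
  9^1 mod 23 = 9
  9^2 mod 23 = (9 * 9) mod 23 = 12
  9^3 mod 23 = (12 * 9) mod 23 = 16
  9^4 mod 23 = (16 * 9) mod 23 = 6
  9^5 mod 23 = (6 * 9) mod 23 = 8
  9^6 mod 23 = (8 * 9) mod 23 = 3
  9^7 mod 23 = (3 * 9) mod 23 = 4
  9^8 mod 23 = (4 * 9) mod 23 = 13
Step 2: Result = 13.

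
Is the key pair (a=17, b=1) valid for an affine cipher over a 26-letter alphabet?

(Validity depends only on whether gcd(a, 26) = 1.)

Step 1: Compute gcd(17, 26).
Step 2: gcd(17, 26) = 1.
Since gcd = 1, 17 is coprime with 26, so it is a valid key.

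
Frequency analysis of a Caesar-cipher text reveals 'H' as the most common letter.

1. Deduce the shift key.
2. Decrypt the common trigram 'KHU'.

Step 1: In English, 'E' is the most frequent letter (12.7%).
Step 2: The most frequent ciphertext letter is 'H' (position 7).
Step 3: Shift = (7 - 4) mod 26 = 3.
Step 4: Decrypt 'KHU' by shifting back 3:
  K -> H
  H -> E
  U -> R
Step 5: 'KHU' decrypts to 'HER'.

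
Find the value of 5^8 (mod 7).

Step 1: Compute 5^8 mod 7 step by step, reducing modulo 7 at each step.
  5^1 mod 7 = 5
  5^2 mod 7 = (5 * 5) mod 7 = 4
  5^3 mod 7 = (4 * 5) mod 7 = 6
  5^4 mod 7 = (6 * 5) mod 7 = 2
  5^5 mod 7 = (2 * 5) mod 7 = 3
  5^6 mod 7 = (3 * 5) mod 7 = 1
  5^7 mod 7 = (1 * 5) mod 7 = 5
  5^8 mod 7 = (5 * 5) mod 7 = 4
Step 2: Result = 4.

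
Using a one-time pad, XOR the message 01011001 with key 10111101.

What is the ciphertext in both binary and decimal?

Step 1: Write out the XOR operation bit by bit:
  Message: 01011001
  Key:     10111101
  XOR:     11100100
Step 2: Convert to decimal: 11100100 = 228.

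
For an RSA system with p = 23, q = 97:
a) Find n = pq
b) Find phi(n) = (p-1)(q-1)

Step 1: n = p * q = 23 * 97 = 2231.
Step 2: phi(n) = (p-1)(q-1) = 22 * 96 = 2112.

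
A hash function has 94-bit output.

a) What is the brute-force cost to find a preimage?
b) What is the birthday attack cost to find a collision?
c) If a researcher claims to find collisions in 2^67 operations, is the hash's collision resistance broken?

Step 1: Preimage resistance requires brute-force of 2^94 operations.
Step 2: Collision resistance (birthday bound) = 2^(94/2) = 2^47.
Step 3: The claimed attack costs 2^67 operations.
Step 4: Since 2^67 >= 2^47, the claimed attack is no faster than the generic birthday attack, so this does not break collision resistance.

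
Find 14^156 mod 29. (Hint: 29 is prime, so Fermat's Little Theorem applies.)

Step 1: Since 29 is prime, by Fermat's Little Theorem: 14^28 = 1 (mod 29).
Step 2: Reduce exponent: 156 mod 28 = 16.
Step 3: So 14^156 = 14^16 (mod 29).
Step 4: 14^16 mod 29 = 7.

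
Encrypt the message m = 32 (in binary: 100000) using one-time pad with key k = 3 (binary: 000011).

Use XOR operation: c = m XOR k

Step 1: Write out the XOR operation bit by bit:
  Message: 100000
  Key:     000011
  XOR:     100011
Step 2: Convert to decimal: 100011 = 35.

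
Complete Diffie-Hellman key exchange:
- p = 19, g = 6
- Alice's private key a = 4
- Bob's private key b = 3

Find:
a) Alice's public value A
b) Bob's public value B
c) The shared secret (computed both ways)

Step 1: A = g^a mod p = 6^4 mod 19 = 4.
Step 2: B = g^b mod p = 6^3 mod 19 = 7.
Step 3: Alice computes s = B^a mod p = 7^4 mod 19 = 7.
Step 4: Bob computes s = A^b mod p = 4^3 mod 19 = 7.
Both sides agree: shared secret = 7.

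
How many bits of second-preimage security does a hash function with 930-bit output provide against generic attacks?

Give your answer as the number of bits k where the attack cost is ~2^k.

Step 1: The hash has a 930-bit output.
Step 2: Second-preimage resistance means: given a specific input x, it should be infeasible to find a different y with h(y) = h(x).
With a 930-bit output, a generic search for a second preimage costs about 2^930 evaluations (each trial matches the fixed target with probability 2^-930).
Step 3: Security level = 930 bits.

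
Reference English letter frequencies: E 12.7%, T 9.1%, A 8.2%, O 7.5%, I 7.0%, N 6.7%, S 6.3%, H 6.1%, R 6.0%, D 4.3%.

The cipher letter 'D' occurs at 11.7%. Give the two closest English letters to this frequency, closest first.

Step 1: Observed frequency of 'D' is 11.7%.
Step 2: Compute distances to each reference frequency and sort:
  E (12.7%): difference = 1.0% <-- BEST
  T (9.1%): difference = 2.6% <-- RUNNER-UP
  A (8.2%): difference = 3.5%
  O (7.5%): difference = 4.2%
  I (7.0%): difference = 4.7%
Step 3: Most likely is 'E' (12.7%, diff 1.0%); second most likely is 'T' (9.1%, diff 2.6%).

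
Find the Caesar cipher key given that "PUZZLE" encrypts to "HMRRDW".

Step 1: Compare first letters: P (position 15) -> H (position 7).
Step 2: Shift = (7 - 15) mod 26 = 18.
The shift value is 18.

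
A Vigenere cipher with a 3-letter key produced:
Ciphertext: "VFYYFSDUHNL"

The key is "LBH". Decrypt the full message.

Step 1: Key 'LBH' has length 3. Extended key: LBHLBHLBHLB
Step 2: Decrypt each position:
  V(21) - L(11) = 10 = K
  F(5) - B(1) = 4 = E
  Y(24) - H(7) = 17 = R
  Y(24) - L(11) = 13 = N
  F(5) - B(1) = 4 = E
  S(18) - H(7) = 11 = L
  D(3) - L(11) = 18 = S
  U(20) - B(1) = 19 = T
  H(7) - H(7) = 0 = A
  N(13) - L(11) = 2 = C
  L(11) - B(1) = 10 = K
Plaintext: KERNELSTACK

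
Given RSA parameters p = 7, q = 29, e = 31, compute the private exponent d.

Step 1: n = 7 * 29 = 203.
Step 2: phi(n) = 6 * 28 = 168.
Step 3: Find d such that 31 * d = 1 (mod 168).
Step 4: d = 31^(-1) mod 168 = 103.
Verification: 31 * 103 = 3193 = 19 * 168 + 1.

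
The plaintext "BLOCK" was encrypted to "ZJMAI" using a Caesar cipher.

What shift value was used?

Step 1: Compare first letters: B (position 1) -> Z (position 25).
Step 2: Shift = (25 - 1) mod 26 = 24.
The shift value is 24.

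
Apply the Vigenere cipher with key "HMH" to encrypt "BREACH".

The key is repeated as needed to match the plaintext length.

Step 1: Repeat key to match plaintext length:
  Plaintext: BREACH
  Key:       HMHHMH
Step 2: Encrypt each letter:
  B(1) + H(7) = (1+7) mod 26 = 8 = I
  R(17) + M(12) = (17+12) mod 26 = 3 = D
  E(4) + H(7) = (4+7) mod 26 = 11 = L
  A(0) + H(7) = (0+7) mod 26 = 7 = H
  C(2) + M(12) = (2+12) mod 26 = 14 = O
  H(7) + H(7) = (7+7) mod 26 = 14 = O
Ciphertext: IDLHOO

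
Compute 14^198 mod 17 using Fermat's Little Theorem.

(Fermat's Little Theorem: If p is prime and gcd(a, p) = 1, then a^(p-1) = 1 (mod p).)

Step 1: Since 17 is prime, by Fermat's Little Theorem: 14^16 = 1 (mod 17).
Step 2: Reduce exponent: 198 mod 16 = 6.
Step 3: So 14^198 = 14^6 (mod 17).
Step 4: 14^6 mod 17 = 15.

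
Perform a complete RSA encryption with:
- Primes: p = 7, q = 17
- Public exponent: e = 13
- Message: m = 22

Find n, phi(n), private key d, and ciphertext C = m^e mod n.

Step 1: n = 7 * 17 = 119.
Step 2: phi(n) = (7-1)(17-1) = 6 * 16 = 96.
Step 3: Find d = 13^(-1) mod 96 = 37.
  Verify: 13 * 37 = 481 = 1 (mod 96).
Step 4: C = 22^13 mod 119 = 71.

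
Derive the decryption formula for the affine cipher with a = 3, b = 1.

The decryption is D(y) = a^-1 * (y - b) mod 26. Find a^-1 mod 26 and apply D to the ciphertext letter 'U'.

Step 1: Find a^-1, the modular inverse of 3 mod 26.
Step 2: We need 3 * a^-1 = 1 (mod 26).
Step 3: 3 * 9 = 27 = 1 * 26 + 1, so a^-1 = 9.
Step 4: D(y) = 9(y - 1) mod 26.
Step 5: Apply to 'U' (y = 20): D(20) = 9 * (20 - 1) mod 26 = 9 * 19 mod 26 = 15 -> 'P'.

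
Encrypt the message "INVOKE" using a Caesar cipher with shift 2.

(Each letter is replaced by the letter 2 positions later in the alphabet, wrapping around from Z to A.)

Step 1: For each letter, shift forward by 2 positions (mod 26).
  I (position 8) -> position (8+2) mod 26 = 10 -> K
  N (position 13) -> position (13+2) mod 26 = 15 -> P
  V (position 21) -> position (21+2) mod 26 = 23 -> X
  O (position 14) -> position (14+2) mod 26 = 16 -> Q
  K (position 10) -> position (10+2) mod 26 = 12 -> M
  E (position 4) -> position (4+2) mod 26 = 6 -> G
Result: KPXQMG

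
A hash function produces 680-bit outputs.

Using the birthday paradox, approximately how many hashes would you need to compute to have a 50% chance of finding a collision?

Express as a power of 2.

Step 1: The birthday paradox gives collision probability ~50% after sqrt(2^n) = 2^(n/2) hashes.
Step 2: For 680-bit output: 2^(680/2) = 2^340.
Step 3: Approximately 2^340 hash computations needed.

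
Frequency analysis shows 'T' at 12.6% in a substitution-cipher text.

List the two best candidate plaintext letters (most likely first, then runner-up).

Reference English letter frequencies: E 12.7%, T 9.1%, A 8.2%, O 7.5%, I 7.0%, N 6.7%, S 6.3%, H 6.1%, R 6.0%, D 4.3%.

Step 1: Observed frequency of 'T' is 12.6%.
Step 2: Compute distances to each reference frequency and sort:
  E (12.7%): difference = 0.1% <-- BEST
  T (9.1%): difference = 3.5% <-- RUNNER-UP
  A (8.2%): difference = 4.4%
  O (7.5%): difference = 5.1%
  I (7.0%): difference = 5.6%
Step 3: Most likely is 'E' (12.7%, diff 0.1%); second most likely is 'T' (9.1%, diff 3.5%).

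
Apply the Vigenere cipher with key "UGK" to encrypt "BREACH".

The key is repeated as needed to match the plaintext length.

Step 1: Repeat key to match plaintext length:
  Plaintext: BREACH
  Key:       UGKUGK
Step 2: Encrypt each letter:
  B(1) + U(20) = (1+20) mod 26 = 21 = V
  R(17) + G(6) = (17+6) mod 26 = 23 = X
  E(4) + K(10) = (4+10) mod 26 = 14 = O
  A(0) + U(20) = (0+20) mod 26 = 20 = U
  C(2) + G(6) = (2+6) mod 26 = 8 = I
  H(7) + K(10) = (7+10) mod 26 = 17 = R
Ciphertext: VXOUIR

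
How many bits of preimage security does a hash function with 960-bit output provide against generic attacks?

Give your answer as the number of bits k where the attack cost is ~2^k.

Step 1: The hash has a 960-bit output.
Step 2: Preimage resistance means: given a digest h(x), it should be infeasible to find any input that hashes to it.
With a 960-bit output there are 2^960 possible digests, so a generic brute-force preimage search costs about 2^960 evaluations.
Step 3: Security level = 960 bits.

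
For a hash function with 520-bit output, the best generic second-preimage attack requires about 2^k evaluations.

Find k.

Step 1: The hash has a 520-bit output.
Step 2: Second-preimage resistance means: given a specific input x, it should be infeasible to find a different y with h(y) = h(x).
With a 520-bit output, a generic search for a second preimage costs about 2^520 evaluations (each trial matches the fixed target with probability 2^-520).
Step 3: Security level = 520 bits.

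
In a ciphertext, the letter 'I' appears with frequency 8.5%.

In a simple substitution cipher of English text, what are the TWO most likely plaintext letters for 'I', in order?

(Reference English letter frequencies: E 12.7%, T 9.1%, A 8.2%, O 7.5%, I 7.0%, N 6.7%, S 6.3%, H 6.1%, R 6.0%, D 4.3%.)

Step 1: Observed frequency of 'I' is 8.5%.
Step 2: Compute distances to each reference frequency and sort:
  A (8.2%): difference = 0.3% <-- BEST
  T (9.1%): difference = 0.6% <-- RUNNER-UP
  O (7.5%): difference = 1.0%
  I (7.0%): difference = 1.5%
  N (6.7%): difference = 1.8%
Step 3: Most likely is 'A' (8.2%, diff 0.3%); second most likely is 'T' (9.1%, diff 0.6%).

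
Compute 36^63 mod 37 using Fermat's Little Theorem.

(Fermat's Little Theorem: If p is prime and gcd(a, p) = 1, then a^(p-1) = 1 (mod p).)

Step 1: Since 37 is prime, by Fermat's Little Theorem: 36^36 = 1 (mod 37).
Step 2: Reduce exponent: 63 mod 36 = 27.
Step 3: So 36^63 = 36^27 (mod 37).
Step 4: 36^27 mod 37 = 36.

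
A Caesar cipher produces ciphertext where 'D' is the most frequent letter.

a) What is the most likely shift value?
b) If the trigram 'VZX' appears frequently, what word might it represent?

Step 1: In English, 'E' is the most frequent letter (12.7%).
Step 2: The most frequent ciphertext letter is 'D' (position 3).
Step 3: Shift = (3 - 4) mod 26 = 25.
Step 4: Decrypt 'VZX' by shifting back 25:
  V -> W
  Z -> A
  X -> Y
Step 5: 'VZX' decrypts to 'WAY'.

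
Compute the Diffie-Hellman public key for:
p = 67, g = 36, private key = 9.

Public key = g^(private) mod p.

Step 1: A = g^a mod p = 36^9 mod 67.
  36^1 mod 67 = 36
  36^2 mod 67 = (36 * 36) mod 67 = 23
  36^3 mod 67 = (23 * 36) mod 67 = 24
  36^4 mod 67 = (24 * 36) mod 67 = 60
  36^5 mod 67 = (60 * 36) mod 67 = 16
  36^6 mod 67 = (16 * 36) mod 67 = 40
  36^7 mod 67 = (40 * 36) mod 67 = 33
  36^8 mod 67 = (33 * 36) mod 67 = 49
  36^9 mod 67 = (49 * 36) mod 67 = 22
Result: A = 22.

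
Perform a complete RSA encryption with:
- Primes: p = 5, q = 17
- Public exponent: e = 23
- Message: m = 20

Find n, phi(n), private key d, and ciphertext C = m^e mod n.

Step 1: n = 5 * 17 = 85.
Step 2: phi(n) = (5-1)(17-1) = 4 * 16 = 64.
Step 3: Find d = 23^(-1) mod 64 = 39.
  Verify: 23 * 39 = 897 = 1 (mod 64).
Step 4: C = 20^23 mod 85 = 45.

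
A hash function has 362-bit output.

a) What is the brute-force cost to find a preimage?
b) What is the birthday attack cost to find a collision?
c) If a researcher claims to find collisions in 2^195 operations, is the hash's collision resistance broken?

Step 1: Preimage resistance requires brute-force of 2^362 operations.
Step 2: Collision resistance (birthday bound) = 2^(362/2) = 2^181.
Step 3: The claimed attack costs 2^195 operations.
Step 4: Since 2^195 >= 2^181, the claimed attack is no faster than the generic birthday attack, so this does not break collision resistance.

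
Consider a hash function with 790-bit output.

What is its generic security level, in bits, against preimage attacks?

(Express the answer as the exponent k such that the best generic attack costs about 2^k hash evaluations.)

Step 1: The hash has a 790-bit output.
Step 2: Preimage resistance means: given a digest h(x), it should be infeasible to find any input that hashes to it.
With a 790-bit output there are 2^790 possible digests, so a generic brute-force preimage search costs about 2^790 evaluations.
Step 3: Security level = 790 bits.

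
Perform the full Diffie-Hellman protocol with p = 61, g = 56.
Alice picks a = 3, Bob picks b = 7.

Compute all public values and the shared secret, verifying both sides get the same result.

Step 1: A = g^a mod p = 56^3 mod 61 = 58.
Step 2: B = g^b mod p = 56^7 mod 61 = 16.
Step 3: Alice computes s = B^a mod p = 16^3 mod 61 = 9.
Step 4: Bob computes s = A^b mod p = 58^7 mod 61 = 9.
Both sides agree: shared secret = 9.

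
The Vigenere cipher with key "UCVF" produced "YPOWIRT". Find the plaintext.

Step 1: Extend key: UCVFUCV
Step 2: Decrypt each letter (c - k) mod 26:
  Y(24) - U(20) = (24-20) mod 26 = 4 = E
  P(15) - C(2) = (15-2) mod 26 = 13 = N
  O(14) - V(21) = (14-21) mod 26 = 19 = T
  W(22) - F(5) = (22-5) mod 26 = 17 = R
  I(8) - U(20) = (8-20) mod 26 = 14 = O
  R(17) - C(2) = (17-2) mod 26 = 15 = P
  T(19) - V(21) = (19-21) mod 26 = 24 = Y
Plaintext: ENTROPY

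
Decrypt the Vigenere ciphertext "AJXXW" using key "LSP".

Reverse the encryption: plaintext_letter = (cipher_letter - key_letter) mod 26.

Step 1: Extend key: LSPLS
Step 2: Decrypt each letter (c - k) mod 26:
  A(0) - L(11) = (0-11) mod 26 = 15 = P
  J(9) - S(18) = (9-18) mod 26 = 17 = R
  X(23) - P(15) = (23-15) mod 26 = 8 = I
  X(23) - L(11) = (23-11) mod 26 = 12 = M
  W(22) - S(18) = (22-18) mod 26 = 4 = E
Plaintext: PRIME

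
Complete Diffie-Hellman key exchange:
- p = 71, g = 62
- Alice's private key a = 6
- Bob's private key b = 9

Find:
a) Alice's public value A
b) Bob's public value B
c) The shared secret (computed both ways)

Step 1: A = g^a mod p = 62^6 mod 71 = 6.
Step 2: B = g^b mod p = 62^9 mod 71 = 28.
Step 3: Alice computes s = B^a mod p = 28^6 mod 71 = 27.
Step 4: Bob computes s = A^b mod p = 6^9 mod 71 = 27.
Both sides agree: shared secret = 27.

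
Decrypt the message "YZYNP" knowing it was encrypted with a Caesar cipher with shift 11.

Step 1: Reverse the shift by subtracting 11 from each letter position.
  Y (position 24) -> position (24-11) mod 26 = 13 -> N
  Z (position 25) -> position (25-11) mod 26 = 14 -> O
  Y (position 24) -> position (24-11) mod 26 = 13 -> N
  N (position 13) -> position (13-11) mod 26 = 2 -> C
  P (position 15) -> position (15-11) mod 26 = 4 -> E
Decrypted message: NONCE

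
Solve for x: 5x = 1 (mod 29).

Step 1: We need x such that 5 * x = 1 (mod 29).
Step 2: Using the extended Euclidean algorithm or trial:
  5 * 6 = 30 = 1 * 29 + 1.
Step 3: Since 30 mod 29 = 1, the inverse is x = 6.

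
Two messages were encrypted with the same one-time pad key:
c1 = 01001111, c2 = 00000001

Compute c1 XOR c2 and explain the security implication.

Step 1: c1 XOR c2 = (m1 XOR k) XOR (m2 XOR k).
Step 2: By XOR associativity/commutativity: = m1 XOR m2 XOR k XOR k = m1 XOR m2.
Step 3: 01001111 XOR 00000001 = 01001110 = 78.
Step 4: The key cancels out! An attacker learns m1 XOR m2 = 78, revealing the relationship between plaintexts.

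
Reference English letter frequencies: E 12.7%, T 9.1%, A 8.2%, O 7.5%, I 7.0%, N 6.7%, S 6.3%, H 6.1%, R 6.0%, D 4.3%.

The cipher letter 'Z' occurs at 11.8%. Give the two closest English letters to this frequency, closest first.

Step 1: Observed frequency of 'Z' is 11.8%.
Step 2: Compute distances to each reference frequency and sort:
  E (12.7%): difference = 0.9% <-- BEST
  T (9.1%): difference = 2.7% <-- RUNNER-UP
  A (8.2%): difference = 3.6%
  O (7.5%): difference = 4.3%
  I (7.0%): difference = 4.8%
Step 3: Most likely is 'E' (12.7%, diff 0.9%); second most likely is 'T' (9.1%, diff 2.7%).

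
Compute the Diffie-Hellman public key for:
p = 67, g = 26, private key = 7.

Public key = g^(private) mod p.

Step 1: A = g^a mod p = 26^7 mod 67.
  26^1 mod 67 = 26
  26^2 mod 67 = (26 * 26) mod 67 = 6
  26^3 mod 67 = (6 * 26) mod 67 = 22
  26^4 mod 67 = (22 * 26) mod 67 = 36
  26^5 mod 67 = (36 * 26) mod 67 = 65
  26^6 mod 67 = (65 * 26) mod 67 = 15
  26^7 mod 67 = (15 * 26) mod 67 = 55
Result: A = 55.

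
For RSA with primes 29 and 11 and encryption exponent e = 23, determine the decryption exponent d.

Step 1: n = 29 * 11 = 319.
Step 2: phi(n) = 28 * 10 = 280.
Step 3: Find d such that 23 * d = 1 (mod 280).
Step 4: d = 23^(-1) mod 280 = 207.
Verification: 23 * 207 = 4761 = 17 * 280 + 1.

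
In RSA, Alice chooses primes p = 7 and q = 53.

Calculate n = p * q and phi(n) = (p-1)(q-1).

Step 1: n = p * q = 7 * 53 = 371.
Step 2: phi(n) = (p-1)(q-1) = 6 * 52 = 312.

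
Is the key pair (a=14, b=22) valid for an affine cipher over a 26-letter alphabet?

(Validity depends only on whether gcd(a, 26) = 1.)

Step 1: Compute gcd(14, 26).
Step 2: gcd(14, 26) = 2.
Since gcd = 2 != 1, 14 shares a common factor with 26, so it cannot be used.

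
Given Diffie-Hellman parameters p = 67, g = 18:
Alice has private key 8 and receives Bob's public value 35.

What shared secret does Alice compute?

Step 1: s = B^a mod p = 35^8 mod 67.
  35^1 mod 67 = 35
  35^2 mod 67 = (35 * 35) mod 67 = 19
  35^3 mod 67 = (19 * 35) mod 67 = 62
  35^4 mod 67 = (62 * 35) mod 67 = 26
  35^5 mod 67 = (26 * 35) mod 67 = 39
  35^6 mod 67 = (39 * 35) mod 67 = 25
  35^7 mod 67 = (25 * 35) mod 67 = 4
  35^8 mod 67 = (4 * 35) mod 67 = 6
Result: shared secret = 6.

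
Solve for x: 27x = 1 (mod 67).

Step 1: We need x such that 27 * x = 1 (mod 67).
Step 2: Using the extended Euclidean algorithm or trial:
  27 * 5 = 135 = 2 * 67 + 1.
Step 3: Since 135 mod 67 = 1, the inverse is x = 5.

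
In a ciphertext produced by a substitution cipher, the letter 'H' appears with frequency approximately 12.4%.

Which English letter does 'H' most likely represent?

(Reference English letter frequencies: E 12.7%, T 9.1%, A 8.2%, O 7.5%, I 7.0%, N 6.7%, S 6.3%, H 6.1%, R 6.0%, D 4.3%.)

Step 1: The observed frequency is 12.4%.
Step 2: Compare with English frequencies:
  E: 12.7% (difference: 0.3%) <-- closest
  T: 9.1% (difference: 3.3%)
  A: 8.2% (difference: 4.2%)
  O: 7.5% (difference: 4.9%)
  I: 7.0% (difference: 5.4%)
  N: 6.7% (difference: 5.7%)
  S: 6.3% (difference: 6.1%)
  H: 6.1% (difference: 6.3%)
  R: 6.0% (difference: 6.4%)
  D: 4.3% (difference: 8.1%)
Step 3: 'H' most likely represents 'E' (frequency 12.7%).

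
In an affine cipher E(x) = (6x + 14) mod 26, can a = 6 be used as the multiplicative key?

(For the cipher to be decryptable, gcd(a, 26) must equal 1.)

Step 1: Compute gcd(6, 26).
Step 2: gcd(6, 26) = 2.
Since gcd = 2 != 1, 6 shares a common factor with 26, so it cannot be used.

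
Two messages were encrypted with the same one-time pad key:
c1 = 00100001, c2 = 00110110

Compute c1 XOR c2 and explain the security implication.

Step 1: c1 XOR c2 = (m1 XOR k) XOR (m2 XOR k).
Step 2: By XOR associativity/commutativity: = m1 XOR m2 XOR k XOR k = m1 XOR m2.
Step 3: 00100001 XOR 00110110 = 00010111 = 23.
Step 4: The key cancels out! An attacker learns m1 XOR m2 = 23, revealing the relationship between plaintexts.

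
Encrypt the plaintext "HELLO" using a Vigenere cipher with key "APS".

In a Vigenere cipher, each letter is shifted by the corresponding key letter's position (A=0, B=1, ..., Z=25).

Step 1: Repeat key to match plaintext length:
  Plaintext: HELLO
  Key:       APSAP
Step 2: Encrypt each letter:
  H(7) + A(0) = (7+0) mod 26 = 7 = H
  E(4) + P(15) = (4+15) mod 26 = 19 = T
  L(11) + S(18) = (11+18) mod 26 = 3 = D
  L(11) + A(0) = (11+0) mod 26 = 11 = L
  O(14) + P(15) = (14+15) mod 26 = 3 = D
Ciphertext: HTDLD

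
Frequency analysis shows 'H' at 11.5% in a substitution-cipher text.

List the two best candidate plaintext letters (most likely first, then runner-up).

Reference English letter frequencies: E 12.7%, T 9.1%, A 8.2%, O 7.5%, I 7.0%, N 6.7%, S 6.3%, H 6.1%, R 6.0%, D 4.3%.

Step 1: Observed frequency of 'H' is 11.5%.
Step 2: Compute distances to each reference frequency and sort:
  E (12.7%): difference = 1.2% <-- BEST
  T (9.1%): difference = 2.4% <-- RUNNER-UP
  A (8.2%): difference = 3.3%
  O (7.5%): difference = 4.0%
  I (7.0%): difference = 4.5%
Step 3: Most likely is 'E' (12.7%, diff 1.2%); second most likely is 'T' (9.1%, diff 2.4%).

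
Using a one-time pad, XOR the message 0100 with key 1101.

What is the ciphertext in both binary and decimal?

Step 1: Write out the XOR operation bit by bit:
  Message: 0100
  Key:     1101
  XOR:     1001
Step 2: Convert to decimal: 1001 = 9.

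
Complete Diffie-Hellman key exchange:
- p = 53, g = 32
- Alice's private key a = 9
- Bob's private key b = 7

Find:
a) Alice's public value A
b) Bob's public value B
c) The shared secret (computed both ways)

Step 1: A = g^a mod p = 32^9 mod 53 = 41.
Step 2: B = g^b mod p = 32^7 mod 53 = 18.
Step 3: Alice computes s = B^a mod p = 18^9 mod 53 = 8.
Step 4: Bob computes s = A^b mod p = 41^7 mod 53 = 8.
Both sides agree: shared secret = 8.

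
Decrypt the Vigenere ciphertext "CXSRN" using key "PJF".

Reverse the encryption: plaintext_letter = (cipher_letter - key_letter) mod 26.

Step 1: Extend key: PJFPJ
Step 2: Decrypt each letter (c - k) mod 26:
  C(2) - P(15) = (2-15) mod 26 = 13 = N
  X(23) - J(9) = (23-9) mod 26 = 14 = O
  S(18) - F(5) = (18-5) mod 26 = 13 = N
  R(17) - P(15) = (17-15) mod 26 = 2 = C
  N(13) - J(9) = (13-9) mod 26 = 4 = E
Plaintext: NONCE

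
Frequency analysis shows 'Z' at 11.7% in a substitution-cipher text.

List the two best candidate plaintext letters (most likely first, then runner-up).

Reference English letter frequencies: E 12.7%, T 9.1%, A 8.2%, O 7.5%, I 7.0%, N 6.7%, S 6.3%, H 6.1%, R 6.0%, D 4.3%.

Step 1: Observed frequency of 'Z' is 11.7%.
Step 2: Compute distances to each reference frequency and sort:
  E (12.7%): difference = 1.0% <-- BEST
  T (9.1%): difference = 2.6% <-- RUNNER-UP
  A (8.2%): difference = 3.5%
  O (7.5%): difference = 4.2%
  I (7.0%): difference = 4.7%
Step 3: Most likely is 'E' (12.7%, diff 1.0%); second most likely is 'T' (9.1%, diff 2.6%).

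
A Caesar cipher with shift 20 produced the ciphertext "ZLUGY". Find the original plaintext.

Step 1: Reverse the shift by subtracting 20 from each letter position.
  Z (position 25) -> position (25-20) mod 26 = 5 -> F
  L (position 11) -> position (11-20) mod 26 = 17 -> R
  U (position 20) -> position (20-20) mod 26 = 0 -> A
  G (position 6) -> position (6-20) mod 26 = 12 -> M
  Y (position 24) -> position (24-20) mod 26 = 4 -> E
Decrypted message: FRAME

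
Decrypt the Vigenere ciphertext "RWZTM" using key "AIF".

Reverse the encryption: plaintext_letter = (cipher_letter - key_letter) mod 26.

Step 1: Extend key: AIFAI
Step 2: Decrypt each letter (c - k) mod 26:
  R(17) - A(0) = (17-0) mod 26 = 17 = R
  W(22) - I(8) = (22-8) mod 26 = 14 = O
  Z(25) - F(5) = (25-5) mod 26 = 20 = U
  T(19) - A(0) = (19-0) mod 26 = 19 = T
  M(12) - I(8) = (12-8) mod 26 = 4 = E
Plaintext: ROUTE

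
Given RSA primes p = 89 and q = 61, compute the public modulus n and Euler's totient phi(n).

Step 1: n = p * q = 89 * 61 = 5429.
Step 2: phi(n) = (p-1)(q-1) = 88 * 60 = 5280.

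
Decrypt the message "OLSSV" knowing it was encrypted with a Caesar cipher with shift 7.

Step 1: Reverse the shift by subtracting 7 from each letter position.
  O (position 14) -> position (14-7) mod 26 = 7 -> H
  L (position 11) -> position (11-7) mod 26 = 4 -> E
  S (position 18) -> position (18-7) mod 26 = 11 -> L
  S (position 18) -> position (18-7) mod 26 = 11 -> L
  V (position 21) -> position (21-7) mod 26 = 14 -> O
Decrypted message: HELLO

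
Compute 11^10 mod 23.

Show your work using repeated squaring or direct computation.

Step 1: Compute 11^10 mod 23 step by step, reducing modulo 23 at each step.
  11^1 mod 23 = 11
  11^2 mod 23 = (11 * 11) mod 23 = 6
  11^3 mod 23 = (6 * 11) mod 23 = 20
  11^4 mod 23 = (20 * 11) mod 23 = 13
  11^5 mod 23 = (13 * 11) mod 23 = 5
  11^6 mod 23 = (5 * 11) mod 23 = 9
  11^7 mod 23 = (9 * 11) mod 23 = 7
  11^8 mod 23 = (7 * 11) mod 23 = 8
  11^9 mod 23 = (8 * 11) mod 23 = 19
  11^10 mod 23 = (19 * 11) mod 23 = 2
Step 2: Result = 2.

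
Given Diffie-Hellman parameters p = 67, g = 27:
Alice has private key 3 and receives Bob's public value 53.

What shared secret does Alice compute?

Step 1: s = B^a mod p = 53^3 mod 67.
  53^1 mod 67 = 53
  53^2 mod 67 = (53 * 53) mod 67 = 62
  53^3 mod 67 = (62 * 53) mod 67 = 3
Result: shared secret = 3.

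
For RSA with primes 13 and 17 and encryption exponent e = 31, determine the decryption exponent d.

Step 1: n = 13 * 17 = 221.
Step 2: phi(n) = 12 * 16 = 192.
Step 3: Find d such that 31 * d = 1 (mod 192).
Step 4: d = 31^(-1) mod 192 = 31.
Verification: 31 * 31 = 961 = 5 * 192 + 1.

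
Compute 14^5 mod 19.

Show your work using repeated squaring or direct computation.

Step 1: Compute 14^5 mod 19 step by step, reducing modulo 19 at each step.
  14^1 mod 19 = 14
  14^2 mod 19 = (14 * 14) mod 19 = 6
  14^3 mod 19 = (6 * 14) mod 19 = 8
  14^4 mod 19 = (8 * 14) mod 19 = 17
  14^5 mod 19 = (17 * 14) mod 19 = 10
Step 2: Result = 10.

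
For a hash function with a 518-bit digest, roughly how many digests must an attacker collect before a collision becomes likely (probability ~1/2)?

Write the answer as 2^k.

Step 1: The birthday paradox gives collision probability ~50% after sqrt(2^n) = 2^(n/2) hashes.
Step 2: For 518-bit output: 2^(518/2) = 2^259.
Step 3: Approximately 2^259 hash computations needed.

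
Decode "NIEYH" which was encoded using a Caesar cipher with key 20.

Step 1: Reverse the shift by subtracting 20 from each letter position.
  N (position 13) -> position (13-20) mod 26 = 19 -> T
  I (position 8) -> position (8-20) mod 26 = 14 -> O
  E (position 4) -> position (4-20) mod 26 = 10 -> K
  Y (position 24) -> position (24-20) mod 26 = 4 -> E
  H (position 7) -> position (7-20) mod 26 = 13 -> N
Decrypted message: TOKEN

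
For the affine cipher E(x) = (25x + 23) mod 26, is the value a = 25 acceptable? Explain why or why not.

Step 1: Compute gcd(25, 26).
Step 2: gcd(25, 26) = 1.
Since gcd = 1, 25 is coprime with 26, so it is a valid key.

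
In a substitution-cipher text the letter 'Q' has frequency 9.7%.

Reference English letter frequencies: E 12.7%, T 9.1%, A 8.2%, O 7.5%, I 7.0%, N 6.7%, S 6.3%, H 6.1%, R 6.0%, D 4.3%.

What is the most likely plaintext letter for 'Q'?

Step 1: The observed frequency is 9.7%.
Step 2: Compare with English frequencies:
  E: 12.7% (difference: 3.0%)
  T: 9.1% (difference: 0.6%) <-- closest
  A: 8.2% (difference: 1.5%)
  O: 7.5% (difference: 2.2%)
  I: 7.0% (difference: 2.7%)
  N: 6.7% (difference: 3.0%)
  S: 6.3% (difference: 3.4%)
  H: 6.1% (difference: 3.6%)
  R: 6.0% (difference: 3.7%)
  D: 4.3% (difference: 5.4%)
Step 3: 'Q' most likely represents 'T' (frequency 9.1%).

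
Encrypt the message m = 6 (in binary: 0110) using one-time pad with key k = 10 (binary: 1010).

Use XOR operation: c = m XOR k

Step 1: Write out the XOR operation bit by bit:
  Message: 0110
  Key:     1010
  XOR:     1100
Step 2: Convert to decimal: 1100 = 12.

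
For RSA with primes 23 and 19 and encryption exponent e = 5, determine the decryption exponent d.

Step 1: n = 23 * 19 = 437.
Step 2: phi(n) = 22 * 18 = 396.
Step 3: Find d such that 5 * d = 1 (mod 396).
Step 4: d = 5^(-1) mod 396 = 317.
Verification: 5 * 317 = 1585 = 4 * 396 + 1.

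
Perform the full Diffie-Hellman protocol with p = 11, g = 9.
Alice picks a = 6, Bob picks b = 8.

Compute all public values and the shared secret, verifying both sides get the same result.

Step 1: A = g^a mod p = 9^6 mod 11 = 9.
Step 2: B = g^b mod p = 9^8 mod 11 = 3.
Step 3: Alice computes s = B^a mod p = 3^6 mod 11 = 3.
Step 4: Bob computes s = A^b mod p = 9^8 mod 11 = 3.
Both sides agree: shared secret = 3.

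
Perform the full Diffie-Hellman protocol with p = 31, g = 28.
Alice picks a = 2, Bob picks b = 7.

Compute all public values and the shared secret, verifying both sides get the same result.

Step 1: A = g^a mod p = 28^2 mod 31 = 9.
Step 2: B = g^b mod p = 28^7 mod 31 = 14.
Step 3: Alice computes s = B^a mod p = 14^2 mod 31 = 10.
Step 4: Bob computes s = A^b mod p = 9^7 mod 31 = 10.
Both sides agree: shared secret = 10.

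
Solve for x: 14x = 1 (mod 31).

Step 1: We need x such that 14 * x = 1 (mod 31).
Step 2: Using the extended Euclidean algorithm or trial:
  14 * 20 = 280 = 9 * 31 + 1.
Step 3: Since 280 mod 31 = 1, the inverse is x = 20.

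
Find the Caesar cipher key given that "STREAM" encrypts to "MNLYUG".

Step 1: Compare first letters: S (position 18) -> M (position 12).
Step 2: Shift = (12 - 18) mod 26 = 20.
The shift value is 20.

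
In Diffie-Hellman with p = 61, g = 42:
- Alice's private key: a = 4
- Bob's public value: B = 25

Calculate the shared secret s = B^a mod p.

Step 1: s = B^a mod p = 25^4 mod 61.
  25^1 mod 61 = 25
  25^2 mod 61 = (25 * 25) mod 61 = 15
  25^3 mod 61 = (15 * 25) mod 61 = 9
  25^4 mod 61 = (9 * 25) mod 61 = 42
Result: shared secret = 42.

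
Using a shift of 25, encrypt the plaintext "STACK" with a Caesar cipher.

Step 1: For each letter, shift forward by 25 positions (mod 26).
  S (position 18) -> position (18+25) mod 26 = 17 -> R
  T (position 19) -> position (19+25) mod 26 = 18 -> S
  A (position 0) -> position (0+25) mod 26 = 25 -> Z
  C (position 2) -> position (2+25) mod 26 = 1 -> B
  K (position 10) -> position (10+25) mod 26 = 9 -> J
Result: RSZBJ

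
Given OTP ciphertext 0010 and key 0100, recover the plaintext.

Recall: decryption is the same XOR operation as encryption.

Step 1: XOR ciphertext with key:
  Ciphertext: 0010
  Key:        0100
  XOR:        0110
Step 2: Plaintext = 0110 = 6 in decimal.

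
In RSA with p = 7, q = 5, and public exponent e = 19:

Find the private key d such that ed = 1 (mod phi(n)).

Step 1: n = 7 * 5 = 35.
Step 2: phi(n) = 6 * 4 = 24.
Step 3: Find d such that 19 * d = 1 (mod 24).
Step 4: d = 19^(-1) mod 24 = 19.
Verification: 19 * 19 = 361 = 15 * 24 + 1.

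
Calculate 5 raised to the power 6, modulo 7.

Step 1: Compute 5^6 mod 7 step by step, reducing modulo 7 at each step.
  5^1 mod 7 = 5
  5^2 mod 7 = (5 * 5) mod 7 = 4
  5^3 mod 7 = (4 * 5) mod 7 = 6
  5^4 mod 7 = (6 * 5) mod 7 = 2
  5^5 mod 7 = (2 * 5) mod 7 = 3
  5^6 mod 7 = (3 * 5) mod 7 = 1
Step 2: Result = 1.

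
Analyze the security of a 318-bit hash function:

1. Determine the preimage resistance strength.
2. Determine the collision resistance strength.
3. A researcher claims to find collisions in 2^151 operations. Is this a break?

Step 1: Preimage resistance requires brute-force of 2^318 operations.
Step 2: Collision resistance (birthday bound) = 2^(318/2) = 2^159.
Step 3: The claimed attack costs 2^151 operations.
Step 4: Since 2^151 < 2^159, the claimed attack beats the generic birthday bound, so collision resistance is broken.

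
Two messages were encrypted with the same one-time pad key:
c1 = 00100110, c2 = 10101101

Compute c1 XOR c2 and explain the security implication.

Step 1: c1 XOR c2 = (m1 XOR k) XOR (m2 XOR k).
Step 2: By XOR associativity/commutativity: = m1 XOR m2 XOR k XOR k = m1 XOR m2.
Step 3: 00100110 XOR 10101101 = 10001011 = 139.
Step 4: The key cancels out! An attacker learns m1 XOR m2 = 139, revealing the relationship between plaintexts.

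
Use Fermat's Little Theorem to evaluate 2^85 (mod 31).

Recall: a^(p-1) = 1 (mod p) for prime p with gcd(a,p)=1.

Step 1: Since 31 is prime, by Fermat's Little Theorem: 2^30 = 1 (mod 31).
Step 2: Reduce exponent: 85 mod 30 = 25.
Step 3: So 2^85 = 2^25 (mod 31).
Step 4: 2^25 mod 31 = 1.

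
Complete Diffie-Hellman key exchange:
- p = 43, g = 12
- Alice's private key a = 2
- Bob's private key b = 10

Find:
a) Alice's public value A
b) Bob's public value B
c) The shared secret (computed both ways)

Step 1: A = g^a mod p = 12^2 mod 43 = 15.
Step 2: B = g^b mod p = 12^10 mod 43 = 38.
Step 3: Alice computes s = B^a mod p = 38^2 mod 43 = 25.
Step 4: Bob computes s = A^b mod p = 15^10 mod 43 = 25.
Both sides agree: shared secret = 25.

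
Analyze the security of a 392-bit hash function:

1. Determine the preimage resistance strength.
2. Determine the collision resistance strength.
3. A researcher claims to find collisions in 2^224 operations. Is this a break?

Step 1: Preimage resistance requires brute-force of 2^392 operations.
Step 2: Collision resistance (birthday bound) = 2^(392/2) = 2^196.
Step 3: The claimed attack costs 2^224 operations.
Step 4: Since 2^224 >= 2^196, the claimed attack is no faster than the generic birthday attack, so this does not break collision resistance.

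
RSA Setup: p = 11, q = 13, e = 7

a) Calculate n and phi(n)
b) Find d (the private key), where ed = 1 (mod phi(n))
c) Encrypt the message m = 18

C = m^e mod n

Step 1: n = 11 * 13 = 143.
Step 2: phi(n) = (11-1)(13-1) = 10 * 12 = 120.
Step 3: Find d = 7^(-1) mod 120 = 103.
  Verify: 7 * 103 = 721 = 1 (mod 120).
Step 4: C = 18^7 mod 143 = 138.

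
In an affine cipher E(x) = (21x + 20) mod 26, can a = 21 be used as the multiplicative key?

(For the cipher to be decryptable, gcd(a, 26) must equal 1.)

Step 1: Compute gcd(21, 26).
Step 2: gcd(21, 26) = 1.
Since gcd = 1, 21 is coprime with 26, so it is a valid key.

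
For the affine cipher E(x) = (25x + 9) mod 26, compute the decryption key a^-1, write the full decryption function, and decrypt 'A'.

Step 1: Find a^-1, the modular inverse of 25 mod 26.
Step 2: We need 25 * a^-1 = 1 (mod 26).
Step 3: 25 * 25 = 625 = 24 * 26 + 1, so a^-1 = 25.
Step 4: D(y) = 25(y - 9) mod 26.
Step 5: Apply to 'A' (y = 0): D(0) = 25 * (0 - 9) mod 26 = 25 * -9 mod 26 = 9 -> 'J'.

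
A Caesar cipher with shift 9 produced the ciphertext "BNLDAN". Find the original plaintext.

Step 1: Reverse the shift by subtracting 9 from each letter position.
  B (position 1) -> position (1-9) mod 26 = 18 -> S
  N (position 13) -> position (13-9) mod 26 = 4 -> E
  L (position 11) -> position (11-9) mod 26 = 2 -> C
  D (position 3) -> position (3-9) mod 26 = 20 -> U
  A (position 0) -> position (0-9) mod 26 = 17 -> R
  N (position 13) -> position (13-9) mod 26 = 4 -> E
Decrypted message: SECURE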